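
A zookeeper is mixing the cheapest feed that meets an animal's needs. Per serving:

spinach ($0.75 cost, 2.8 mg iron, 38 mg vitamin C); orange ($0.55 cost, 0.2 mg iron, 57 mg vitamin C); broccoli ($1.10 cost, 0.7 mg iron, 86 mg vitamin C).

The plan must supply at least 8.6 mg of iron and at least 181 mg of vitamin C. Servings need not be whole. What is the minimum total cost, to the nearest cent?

$2.89

Minimising a linear cost over {iron ≥ 8.6, vitamin C ≥ 181, servings ≥ 0} — the optimum is at a vertex, using one or two foods.
spinach only: max(8.6/2.8, 181/38) = 4.763 servings → $3.57.
orange only: max(8.6/0.2, 181/57) = 43 servings → $23.65.
broccoli only: max(8.6/0.7, 181/86) = 12.29 servings → $13.51.
spinach + orange with both tight: 2.987 servings and 1.184 servings → $2.89.
spinach + broccoli with both tight: 2.861 servings and 0.8403 servings → $3.07.
orange + broccoli: intersection lies outside the first quadrant.
So the least-cost plan costs $2.89.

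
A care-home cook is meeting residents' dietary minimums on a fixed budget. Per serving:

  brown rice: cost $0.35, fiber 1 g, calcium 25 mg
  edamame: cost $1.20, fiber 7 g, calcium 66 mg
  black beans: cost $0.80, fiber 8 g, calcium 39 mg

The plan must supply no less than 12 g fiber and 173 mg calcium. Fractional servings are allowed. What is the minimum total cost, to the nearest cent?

$2.62

The cheapest plan sits at a corner of the feasible region — with two constraints it uses at most two foods.
brown rice only: max(12/1, 173/25) = 12 servings → $4.20.
edamame only: max(12/7, 173/66) = 2.621 servings → $3.15.
black beans only: max(12/8, 173/39) = 4.436 servings → $3.55.
brown rice + edamame with both tight: 3.844 servings and 1.165 servings → $2.74.
brown rice + black beans with both tight: 5.689 servings and 0.7888 servings → $2.62.
edamame + black beans: intersection lies outside the first quadrant.
Cheapest feasible corner: $2.62.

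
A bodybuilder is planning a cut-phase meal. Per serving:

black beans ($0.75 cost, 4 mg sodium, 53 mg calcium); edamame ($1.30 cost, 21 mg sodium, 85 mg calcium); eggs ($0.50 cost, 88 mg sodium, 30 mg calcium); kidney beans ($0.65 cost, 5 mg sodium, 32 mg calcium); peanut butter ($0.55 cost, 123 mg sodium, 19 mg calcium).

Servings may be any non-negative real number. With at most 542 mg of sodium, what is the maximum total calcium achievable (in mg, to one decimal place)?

7181.5 mg

Calcium per mg sodium: black beans 13.25, kidney beans 6.4, edamame 4.048, eggs 0.3409, peanut butter 0.1545.
With no serving limits, spend the whole sodium allowance on black beans: 542 mg / 4 mg × 53 mg = 7181.5 mg.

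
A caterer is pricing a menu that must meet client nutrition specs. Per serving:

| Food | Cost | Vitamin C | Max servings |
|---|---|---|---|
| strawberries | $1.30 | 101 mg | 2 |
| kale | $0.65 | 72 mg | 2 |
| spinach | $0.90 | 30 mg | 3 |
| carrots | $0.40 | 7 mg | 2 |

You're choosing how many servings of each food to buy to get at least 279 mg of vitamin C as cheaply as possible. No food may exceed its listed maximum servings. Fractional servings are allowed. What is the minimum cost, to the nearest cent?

Cost per mg of vitamin C: kale $0.0090, strawberries $0.0129, spinach $0.0300, carrots $0.0571.
Take 2 servings of kale: +144.0 mg vitamin C for $1.30 (total $1.30, still need 135.0 mg).
Take 1.337 servings of strawberries: +135.0 mg vitamin C for $1.74 (total $3.04, still need 0.0 mg).
Filling from the cheapest source first is optimal under one linear minimum: $3.04.

$3.04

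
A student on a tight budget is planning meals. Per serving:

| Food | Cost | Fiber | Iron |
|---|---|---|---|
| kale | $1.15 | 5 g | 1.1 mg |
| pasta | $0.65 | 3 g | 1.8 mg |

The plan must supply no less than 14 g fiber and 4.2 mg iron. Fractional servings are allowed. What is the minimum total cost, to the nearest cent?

$3.03

An LP optimum is at a vertex; with two nutrient constraints at most two foods are used. Check each candidate.
kale only: max(14/5, 4.2/1.1) = 3.818 servings → $4.39.
pasta only: max(14/3, 4.2/1.8) = 4.667 servings → $3.03.
kale + pasta with both tight: 2.211 servings and 0.9825 servings → $3.18.
So the least-cost plan costs $3.03.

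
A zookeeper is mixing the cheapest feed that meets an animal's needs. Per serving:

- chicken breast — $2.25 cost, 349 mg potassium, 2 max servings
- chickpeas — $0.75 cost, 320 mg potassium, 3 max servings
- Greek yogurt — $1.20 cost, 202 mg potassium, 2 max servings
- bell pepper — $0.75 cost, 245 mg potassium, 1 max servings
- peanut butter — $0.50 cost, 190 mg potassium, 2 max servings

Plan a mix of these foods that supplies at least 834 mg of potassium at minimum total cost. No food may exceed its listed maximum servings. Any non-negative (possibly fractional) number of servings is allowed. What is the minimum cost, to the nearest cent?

$1.95

Cost per mg of potassium: chickpeas $0.0023, peanut butter $0.0026, bell pepper $0.0031, Greek yogurt $0.0059, chicken breast $0.0064.
Take 2.606 servings of chickpeas: +834.0 mg potassium for $1.95 (total $1.95, still need 0.0 mg).
Greedy by cheapest-per-mg is optimal for a single linear constraint, so the minimum cost is $1.95.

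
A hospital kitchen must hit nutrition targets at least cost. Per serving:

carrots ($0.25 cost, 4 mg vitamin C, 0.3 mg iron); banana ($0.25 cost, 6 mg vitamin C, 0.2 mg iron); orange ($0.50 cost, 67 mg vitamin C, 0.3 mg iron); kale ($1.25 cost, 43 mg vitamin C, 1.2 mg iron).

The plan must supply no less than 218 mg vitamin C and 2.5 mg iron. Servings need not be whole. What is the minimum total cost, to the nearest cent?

Minimising a linear cost over {vitamin C ≥ 218, iron ≥ 2.5, servings ≥ 0} — the optimum is at a vertex, using one or two foods.
carrots only: max(218/4, 2.5/0.3) = 54.5 servings → $13.62.
banana only: max(218/6, 2.5/0.2) = 36.33 servings → $9.08.
orange only: max(218/67, 2.5/0.3) = 8.333 servings → $4.17.
kale only: max(218/43, 2.5/1.2) = 5.07 servings → $6.34.
carrots + banana: the both-tight solution has a negative serving — not a feasible corner.
carrots + orange with both tight: 5.402 servings and 2.931 servings → $2.82.
carrots + kale: intersection lies outside the first quadrant.
banana + orange with both tight: 8.802 servings and 2.466 servings → $3.43.
banana + kale: intersection lies outside the first quadrant.
orange + kale with both tight: 2.283 servings and 1.513 servings → $3.03.
The minimum over all feasible corners is $2.82.

$2.82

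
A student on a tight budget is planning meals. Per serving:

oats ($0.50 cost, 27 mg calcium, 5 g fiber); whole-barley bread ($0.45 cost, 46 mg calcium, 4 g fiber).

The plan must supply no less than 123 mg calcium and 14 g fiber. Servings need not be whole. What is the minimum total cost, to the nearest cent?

$1.50

At the optimum either one food covers both requirements or two foods hit both targets exactly; no other combination can be cheaper.
oats only: max(123/27, 14/5) = 4.556 servings → $2.28.
whole-barley bread only: max(123/46, 14/4) = 3.5 servings → $1.57.
oats + whole-barley bread with both tight: 1.246 servings and 1.943 servings → $1.50.
Cheapest feasible corner: $1.50.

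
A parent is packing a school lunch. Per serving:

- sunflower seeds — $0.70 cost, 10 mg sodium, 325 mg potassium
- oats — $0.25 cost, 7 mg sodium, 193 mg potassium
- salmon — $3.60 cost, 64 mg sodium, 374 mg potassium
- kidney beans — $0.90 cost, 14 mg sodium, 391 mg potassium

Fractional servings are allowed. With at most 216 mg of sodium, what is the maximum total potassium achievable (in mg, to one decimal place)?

Potassium per mg sodium: sunflower seeds 32.5, kidney beans 27.93, oats 27.57, salmon 5.844.
With no serving limits, spend the whole sodium allowance on sunflower seeds: 216 mg / 10 mg × 325 mg = 7020.0 mg.

7020.0 mg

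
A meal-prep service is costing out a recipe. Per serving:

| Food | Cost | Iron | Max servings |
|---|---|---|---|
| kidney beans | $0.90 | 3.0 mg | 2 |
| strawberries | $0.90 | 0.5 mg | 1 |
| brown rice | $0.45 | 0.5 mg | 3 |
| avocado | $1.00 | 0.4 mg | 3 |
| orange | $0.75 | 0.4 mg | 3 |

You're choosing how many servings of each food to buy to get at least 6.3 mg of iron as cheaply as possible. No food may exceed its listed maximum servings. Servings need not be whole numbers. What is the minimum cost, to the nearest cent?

$2.07

Cost per mg of iron: kidney beans $0.3000, brown rice $0.9000, strawberries $1.8000, orange $1.8750, avocado $2.5000.
Take 2 servings of kidney beans: +6.0 mg iron for $1.80 (total $1.80, still need 0.3 mg).
Take 0.6 servings of brown rice: +0.3 mg iron for $0.27 (total $2.07, still need 0.0 mg).
Greedy by cheapest-per-mg is optimal for a single linear constraint, so the minimum cost is $2.07.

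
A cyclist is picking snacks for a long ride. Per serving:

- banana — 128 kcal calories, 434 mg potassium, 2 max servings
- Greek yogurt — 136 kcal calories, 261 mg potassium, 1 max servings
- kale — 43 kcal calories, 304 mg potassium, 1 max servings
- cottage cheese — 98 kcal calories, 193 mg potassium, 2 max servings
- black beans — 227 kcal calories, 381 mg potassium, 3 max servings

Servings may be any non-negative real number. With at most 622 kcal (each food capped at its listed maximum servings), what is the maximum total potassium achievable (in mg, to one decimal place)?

Potassium per kcal: kale 7.07, banana 3.391, cottage cheese 1.969, Greek yogurt 1.919, black beans 1.678.
Take 1 serving of kale: uses 43 kcal, +304.0 mg potassium (running total 304.0 mg).
Take 2 servings of banana: uses 256 kcal, +868.0 mg potassium (running total 1172.0 mg).
Take 2 servings of cottage cheese: uses 196 kcal, +386.0 mg potassium (running total 1558.0 mg).
Take 0.9338 servings of Greek yogurt: uses 127 kcal, +243.7 mg potassium (running total 1801.7 mg).
Greedy by best ratio exhausts the calories allowance optimally: 1801.7 mg.

1801.7 mg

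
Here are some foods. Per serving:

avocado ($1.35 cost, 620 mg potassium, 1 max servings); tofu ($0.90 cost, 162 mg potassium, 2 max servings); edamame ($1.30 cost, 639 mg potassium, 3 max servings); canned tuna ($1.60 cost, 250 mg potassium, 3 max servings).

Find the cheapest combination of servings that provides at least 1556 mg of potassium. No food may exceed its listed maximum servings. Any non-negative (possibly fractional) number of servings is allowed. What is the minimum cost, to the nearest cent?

Cost per mg of potassium: edamame $0.0020, avocado $0.0022, tofu $0.0056, canned tuna $0.0064.
Take 2.435 servings of edamame: +1556.0 mg potassium for $3.17 (total $3.17, still need 0.0 mg).
Greedy by cheapest-per-mg is optimal for a single linear constraint, so the minimum cost is $3.17.

$3.17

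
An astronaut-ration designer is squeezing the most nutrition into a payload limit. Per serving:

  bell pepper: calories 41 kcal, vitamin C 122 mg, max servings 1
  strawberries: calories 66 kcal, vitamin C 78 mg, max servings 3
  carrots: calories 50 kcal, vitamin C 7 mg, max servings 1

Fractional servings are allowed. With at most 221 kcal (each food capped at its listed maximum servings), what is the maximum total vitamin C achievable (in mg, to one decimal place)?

Vitamin C per kcal: bell pepper 2.976, strawberries 1.182, carrots 0.14.
Take 1 serving of bell pepper: uses 41 kcal, +122.0 mg vitamin C (running total 122.0 mg).
Take 2.727 servings of strawberries: uses 180 kcal, +212.7 mg vitamin C (running total 334.7 mg).
Filling greedily by vitamin C-per-kcal is optimal for one linear limit, giving 334.7 mg.

334.7 mg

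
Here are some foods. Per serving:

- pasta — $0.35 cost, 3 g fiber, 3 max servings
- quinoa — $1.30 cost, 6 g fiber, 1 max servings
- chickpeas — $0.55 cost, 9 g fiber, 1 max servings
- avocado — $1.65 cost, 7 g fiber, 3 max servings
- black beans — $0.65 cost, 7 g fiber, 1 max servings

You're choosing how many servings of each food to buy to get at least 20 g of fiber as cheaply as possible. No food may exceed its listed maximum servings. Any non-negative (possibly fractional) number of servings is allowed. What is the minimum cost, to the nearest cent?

$1.67

Cost per g of fiber: chickpeas $0.0611, black beans $0.0929, pasta $0.1167, quinoa $0.2167, avocado $0.2357.
Take 1 serving of chickpeas: +9.0 g fiber for $0.55 (total $0.55, still need 11.0 g).
Take 1 serving of black beans: +7.0 g fiber for $0.65 (total $1.20, still need 4.0 g).
Take 1.333 servings of pasta: +4.0 g fiber for $0.47 (total $1.67, still need 0.0 g).
Filling from the cheapest source first is optimal under one linear minimum: $1.67.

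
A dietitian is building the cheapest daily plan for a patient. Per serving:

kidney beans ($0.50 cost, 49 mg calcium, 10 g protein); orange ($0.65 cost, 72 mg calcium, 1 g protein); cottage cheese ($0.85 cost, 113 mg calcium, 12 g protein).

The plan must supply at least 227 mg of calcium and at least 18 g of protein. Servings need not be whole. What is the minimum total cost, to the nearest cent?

An LP optimum is at a vertex; with two nutrient constraints at most two foods are used. Check each candidate.
kidney beans only: max(227/49, 18/10) = 4.633 servings → $2.32.
orange only: max(227/72, 18/1) = 18 servings → $11.70.
cottage cheese only: max(227/113, 18/12) = 2.009 servings → $1.71.
kidney beans + orange with both tight: 1.593 servings and 2.069 servings → $2.14.
kidney beans + cottage cheese: the both-tight solution has a negative serving — not a feasible corner.
orange + cottage cheese with both tight: 0.9188 servings and 1.423 servings → $1.81.
The minimum over all feasible corners is $1.71.

$1.71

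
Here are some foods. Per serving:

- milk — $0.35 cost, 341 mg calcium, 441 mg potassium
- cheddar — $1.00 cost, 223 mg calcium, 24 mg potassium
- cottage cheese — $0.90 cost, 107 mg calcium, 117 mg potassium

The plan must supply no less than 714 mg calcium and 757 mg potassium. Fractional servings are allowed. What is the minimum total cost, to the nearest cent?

A basic optimal solution has at most two foods positive. Try each food alone and each pair with both targets met exactly.
milk only: max(714/341, 757/441) = 2.094 servings → $0.73.
cheddar only: max(714/223, 757/24) = 31.54 servings → $31.54.
cottage cheese only: max(714/107, 757/117) = 6.673 servings → $6.01.
milk + cheddar with both tight: 1.682 servings and 0.6293 servings → $1.22.
milk + cottage cheese: intersection lies outside the first quadrant.
cheddar + cottage cheese with both tight: 0.1079 servings and 6.448 servings → $5.91.
The minimum over all feasible corners is $0.73.

$0.73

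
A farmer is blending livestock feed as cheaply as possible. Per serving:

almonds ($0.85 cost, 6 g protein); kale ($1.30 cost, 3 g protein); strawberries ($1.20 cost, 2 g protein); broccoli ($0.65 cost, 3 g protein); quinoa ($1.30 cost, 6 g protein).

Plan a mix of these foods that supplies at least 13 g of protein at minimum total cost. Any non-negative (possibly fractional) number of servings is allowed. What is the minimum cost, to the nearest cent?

$1.84

Cost per g of protein: almonds $0.1417, broccoli $0.2167, quinoa $0.2167, kale $0.4333, strawberries $0.6000.
With no serving limits, use only almonds: 13 g / 6 g = 2.167 servings × $0.85 = $1.84.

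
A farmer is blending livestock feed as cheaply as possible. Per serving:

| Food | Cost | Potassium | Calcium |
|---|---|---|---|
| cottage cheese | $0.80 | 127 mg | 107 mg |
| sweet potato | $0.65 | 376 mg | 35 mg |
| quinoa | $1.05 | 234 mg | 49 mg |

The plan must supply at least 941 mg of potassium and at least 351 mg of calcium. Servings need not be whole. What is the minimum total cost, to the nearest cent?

The cheapest plan sits at a corner of the feasible region — with two constraints it uses at most two foods.
cottage cheese only: max(941/127, 351/107) = 7.409 servings → $5.93.
sweet potato only: max(941/376, 351/35) = 10.03 servings → $6.52.
quinoa only: max(941/234, 351/49) = 7.163 servings → $7.52.
cottage cheese + sweet potato with both tight: 2.768 servings and 1.568 servings → $3.23.
cottage cheese + quinoa with both tight: 1.915 servings and 2.982 servings → $4.66.
sweet potato + quinoa: intersection lies outside the first quadrant.
The minimum over all feasible corners is $3.23.

$3.23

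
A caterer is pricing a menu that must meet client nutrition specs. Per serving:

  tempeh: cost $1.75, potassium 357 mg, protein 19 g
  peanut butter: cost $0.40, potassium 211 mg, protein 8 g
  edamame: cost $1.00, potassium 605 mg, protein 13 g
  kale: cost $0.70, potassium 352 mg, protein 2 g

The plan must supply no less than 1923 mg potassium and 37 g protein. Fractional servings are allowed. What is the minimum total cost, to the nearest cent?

Compare the cost at each extreme point of the feasible region.
tempeh only: max(1923/357, 37/19) = 5.387 servings → $9.43.
peanut butter only: max(1923/211, 37/8) = 9.114 servings → $3.65.
edamame only: max(1923/605, 37/13) = 3.179 servings → $3.18.
kale only: max(1923/352, 37/2) = 18.5 servings → $12.95.
tempeh + peanut butter: the both-tight solution has a negative serving — not a feasible corner.
tempeh + edamame: the both-tight solution has a negative serving — not a feasible corner.
tempeh + kale with both tight: 1.536 servings and 3.905 servings → $5.42.
peanut butter + edamame: the both-tight solution has a negative serving — not a feasible corner.
peanut butter + kale with both tight: 3.834 servings and 3.165 servings → $3.75.
edamame + kale with both tight: 2.727 servings and 0.7766 servings → $3.27.
Cheapest feasible corner: $3.18.

$3.18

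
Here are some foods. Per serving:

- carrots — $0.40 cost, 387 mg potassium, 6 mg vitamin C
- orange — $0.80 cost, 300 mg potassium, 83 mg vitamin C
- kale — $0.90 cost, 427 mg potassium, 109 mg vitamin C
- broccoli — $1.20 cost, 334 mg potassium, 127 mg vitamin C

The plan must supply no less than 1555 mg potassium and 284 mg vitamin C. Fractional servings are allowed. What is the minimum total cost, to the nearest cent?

At the optimum either one food covers both requirements or two foods hit both targets exactly; no other combination can be cheaper.
carrots only: max(1555/387, 284/6) = 47.33 servings → $18.93.
orange only: max(1555/300, 284/83) = 5.183 servings → $4.15.
kale only: max(1555/427, 284/109) = 3.642 servings → $3.28.
broccoli only: max(1555/334, 284/127) = 4.656 servings → $5.59.
carrots + orange with both tight: 1.447 servings and 3.317 servings → $3.23.
carrots + kale with both tight: 1.217 servings and 2.539 servings → $2.77.
carrots + broccoli with both tight: 2.177 servings and 2.133 servings → $3.43.
orange + kale with both targets exact would need a negative amount; discard.
orange + broccoli: the both-tight solution has a negative serving — not a feasible corner.
kale + broccoli with both targets exact would need a negative amount; discard.
So the least-cost plan costs $2.77.

$2.77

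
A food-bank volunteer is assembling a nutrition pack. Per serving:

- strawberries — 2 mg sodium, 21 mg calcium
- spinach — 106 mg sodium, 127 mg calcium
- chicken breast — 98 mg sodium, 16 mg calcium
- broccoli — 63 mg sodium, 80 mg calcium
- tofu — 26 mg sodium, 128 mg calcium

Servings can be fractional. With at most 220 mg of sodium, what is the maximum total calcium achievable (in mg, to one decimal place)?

2310.0 mg

Calcium per mg sodium: strawberries 10.5, tofu 4.923, broccoli 1.27, spinach 1.198, chicken breast 0.1633.
With no serving limits, spend the whole sodium allowance on strawberries: 220 mg / 2 mg × 21 mg = 2310.0 mg.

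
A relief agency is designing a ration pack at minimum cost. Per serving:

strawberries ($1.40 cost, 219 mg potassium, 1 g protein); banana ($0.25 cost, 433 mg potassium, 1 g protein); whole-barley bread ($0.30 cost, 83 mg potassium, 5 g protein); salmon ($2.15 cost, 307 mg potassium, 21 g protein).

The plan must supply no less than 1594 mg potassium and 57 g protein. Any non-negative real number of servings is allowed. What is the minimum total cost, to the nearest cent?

Check every corner: each single food scaled to meet both minima, and each pair solved so both constraints bind.
strawberries only: max(1594/219, 57/1) = 57 servings → $79.80.
banana only: max(1594/433, 57/1) = 57 servings → $14.25.
whole-barley bread only: max(1594/83, 57/5) = 19.2 servings → $5.76.
salmon only: max(1594/307, 57/21) = 5.192 servings → $11.16.
strawberries + banana: the both-tight solution has a negative serving — not a feasible corner.
strawberries + whole-barley bread with both tight: 3.201 servings and 10.76 servings → $7.71.
strawberries + salmon with both tight: 3.722 servings and 2.537 servings → $10.67.
banana + whole-barley bread with both tight: 1.556 servings and 11.09 servings → $3.72.
banana + salmon with both tight: 1.818 servings and 2.628 servings → $6.10.
whole-barley bread + salmon with both targets exact would need a negative amount; discard.
So the least-cost plan costs $3.72.

$3.72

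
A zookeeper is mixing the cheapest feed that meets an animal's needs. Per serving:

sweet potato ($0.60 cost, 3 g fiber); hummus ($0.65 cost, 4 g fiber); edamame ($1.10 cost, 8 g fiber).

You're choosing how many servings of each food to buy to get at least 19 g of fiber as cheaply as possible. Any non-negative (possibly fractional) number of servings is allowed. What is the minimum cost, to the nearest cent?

Cost per g of fiber: edamame $0.1375, hummus $0.1625, sweet potato $0.2000.
With no serving limits, use only edamame: 19 g / 8 g = 2.375 servings × $1.10 = $2.61.

$2.61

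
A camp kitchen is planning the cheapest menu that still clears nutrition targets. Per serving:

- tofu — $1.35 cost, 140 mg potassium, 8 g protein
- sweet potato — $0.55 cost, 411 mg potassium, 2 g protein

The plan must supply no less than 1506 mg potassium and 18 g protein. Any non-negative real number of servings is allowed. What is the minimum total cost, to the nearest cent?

$3.71

tofu only: max(1506/140, 18/8) = 10.76 servings → $14.52.
sweet potato only: max(1506/411, 18/2) = 9 servings → $4.95.
tofu + sweet potato with both tight: 1.458 servings and 3.168 servings → $3.71.
So the least-cost plan costs $3.71.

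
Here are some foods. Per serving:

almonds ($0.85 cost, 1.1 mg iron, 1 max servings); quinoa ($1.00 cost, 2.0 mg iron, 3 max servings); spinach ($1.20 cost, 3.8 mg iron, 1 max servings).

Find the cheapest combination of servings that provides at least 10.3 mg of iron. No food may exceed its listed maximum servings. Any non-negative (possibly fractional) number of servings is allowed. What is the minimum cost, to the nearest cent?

Cost per mg of iron: spinach $0.3158, quinoa $0.5000, almonds $0.7727.
Take 1 serving of spinach: +3.8 mg iron for $1.20 (total $1.20, still need 6.5 mg).
Take 3 servings of quinoa: +6.0 mg iron for $3.00 (total $4.20, still need 0.5 mg).
Take 0.4545 servings of almonds: +0.5 mg iron for $0.39 (total $4.59, still need 0.0 mg).
Filling from the cheapest source first is optimal under one linear minimum: $4.59.

$4.59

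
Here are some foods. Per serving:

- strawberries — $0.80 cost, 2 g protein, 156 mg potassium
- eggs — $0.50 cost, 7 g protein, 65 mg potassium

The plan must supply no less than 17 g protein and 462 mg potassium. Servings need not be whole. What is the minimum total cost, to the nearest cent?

$2.67

Two binding constraints pin down two serving amounts, so the optimal mix uses at most two foods. The candidates are each food alone (scaled to the tighter of protein/potassium) and each pair with both constraints tight.
strawberries only: max(17/2, 462/156) = 8.5 servings → $6.80.
eggs only: max(17/7, 462/65) = 7.108 servings → $3.55.
strawberries + eggs with both tight: 2.213 servings and 1.796 servings → $2.67.
So the least-cost plan costs $2.67.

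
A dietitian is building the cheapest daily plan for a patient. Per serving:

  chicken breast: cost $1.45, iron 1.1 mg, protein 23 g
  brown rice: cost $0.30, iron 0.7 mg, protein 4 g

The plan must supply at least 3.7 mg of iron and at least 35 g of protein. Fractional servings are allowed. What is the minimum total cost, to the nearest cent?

At the optimum either one food covers both requirements or two foods hit both targets exactly; no other combination can be cheaper.
chicken breast only: max(3.7/1.1, 35/23) = 3.364 servings → $4.88.
brown rice only: max(3.7/0.7, 35/4) = 8.75 servings → $2.62.
chicken breast + brown rice with both tight: 0.8291 servings and 3.983 servings → $2.40.
So the least-cost plan costs $2.40.

$2.40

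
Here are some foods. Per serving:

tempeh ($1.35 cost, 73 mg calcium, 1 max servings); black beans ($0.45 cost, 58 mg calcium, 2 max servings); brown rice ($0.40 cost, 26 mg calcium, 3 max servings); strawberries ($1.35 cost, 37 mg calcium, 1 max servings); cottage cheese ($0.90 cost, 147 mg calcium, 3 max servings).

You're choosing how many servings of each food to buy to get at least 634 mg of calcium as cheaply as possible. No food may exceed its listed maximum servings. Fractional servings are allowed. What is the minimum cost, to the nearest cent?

Cost per mg of calcium: cottage cheese $0.0061, black beans $0.0078, brown rice $0.0154, tempeh $0.0185, strawberries $0.0365.
Take 3 servings of cottage cheese: +441.0 mg calcium for $2.70 (total $2.70, still need 193.0 mg).
Take 2 servings of black beans: +116.0 mg calcium for $0.90 (total $3.60, still need 77.0 mg).
Take 2.962 servings of brown rice: +77.0 mg calcium for $1.18 (total $4.78, still need 0.0 mg).
Filling from the cheapest source first is optimal under one linear minimum: $4.78.

$4.78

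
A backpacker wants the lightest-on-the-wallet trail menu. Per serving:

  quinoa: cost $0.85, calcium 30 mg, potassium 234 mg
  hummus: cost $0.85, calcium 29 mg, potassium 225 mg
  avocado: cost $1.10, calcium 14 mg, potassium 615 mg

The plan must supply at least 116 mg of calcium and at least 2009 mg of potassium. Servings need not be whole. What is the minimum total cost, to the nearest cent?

Minimising a linear cost over {calcium ≥ 116, potassium ≥ 2009, servings ≥ 0} — the optimum is at a vertex, using one or two foods.
quinoa only: max(116/30, 2009/234) = 8.585 servings → $7.30.
hummus only: max(116/29, 2009/225) = 8.929 servings → $7.59.
avocado only: max(116/14, 2009/615) = 8.286 servings → $9.11.
quinoa + hummus: intersection lies outside the first quadrant.
quinoa + avocado with both tight: 2.848 servings and 2.183 servings → $4.82.
hummus + avocado with both tight: 2.943 servings and 2.19 servings → $4.91.
So the least-cost plan costs $4.82.

$4.82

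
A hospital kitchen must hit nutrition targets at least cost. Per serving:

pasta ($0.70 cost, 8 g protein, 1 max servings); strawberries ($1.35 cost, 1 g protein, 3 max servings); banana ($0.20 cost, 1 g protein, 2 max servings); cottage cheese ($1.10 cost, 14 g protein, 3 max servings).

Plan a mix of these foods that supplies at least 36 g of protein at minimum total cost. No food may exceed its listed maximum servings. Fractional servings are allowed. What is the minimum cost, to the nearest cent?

Cost per g of protein: cottage cheese $0.0786, pasta $0.0875, banana $0.2000, strawberries $1.3500.
Take 2.571 servings of cottage cheese: +36.0 g protein for $2.83 (total $2.83, still need 0.0 g).
Filling from the cheapest source first is optimal under one linear minimum: $2.83.

$2.83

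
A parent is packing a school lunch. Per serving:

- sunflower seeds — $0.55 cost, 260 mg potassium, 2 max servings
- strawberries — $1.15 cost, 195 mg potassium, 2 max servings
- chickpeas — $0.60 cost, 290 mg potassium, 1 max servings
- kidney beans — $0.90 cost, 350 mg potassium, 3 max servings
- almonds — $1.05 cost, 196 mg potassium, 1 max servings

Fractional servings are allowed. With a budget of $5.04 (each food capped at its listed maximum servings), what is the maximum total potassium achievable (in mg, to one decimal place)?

Potassium per dollar: chickpeas 483.3, sunflower seeds 472.7, kidney beans 388.9, almonds 186.7, strawberries 169.6.
Take 1 serving of chickpeas: spends $0.60, +290.0 mg potassium (running total 290.0 mg).
Take 2 servings of sunflower seeds: spends $1.10, +520.0 mg potassium (running total 810.0 mg).
Take 3 servings of kidney beans: spends $2.70, +1050.0 mg potassium (running total 1860.0 mg).
Take 0.6095 servings of almonds: spends $0.64, +119.5 mg potassium (running total 1979.5 mg).
Filling greedily by potassium-per-dollar is optimal for one linear limit, giving 1979.5 mg.

1979.5 mg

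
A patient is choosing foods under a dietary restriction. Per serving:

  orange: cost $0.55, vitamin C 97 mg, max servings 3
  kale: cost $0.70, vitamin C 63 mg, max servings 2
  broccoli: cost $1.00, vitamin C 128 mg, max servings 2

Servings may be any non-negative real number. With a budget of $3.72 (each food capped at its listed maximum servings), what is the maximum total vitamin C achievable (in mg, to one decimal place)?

Vitamin C per dollar: orange 176.4, broccoli 128, kale 90.
Take 3 servings of orange: spends $1.65, +291.0 mg vitamin C (running total 291.0 mg).
Take 2 servings of broccoli: spends $2.00, +256.0 mg vitamin C (running total 547.0 mg).
Take 0.1 servings of kale: spends $0.07, +6.3 mg vitamin C (running total 553.3 mg).
Greedy by best ratio exhausts the cost allowance optimally: 553.3 mg.

553.3 mg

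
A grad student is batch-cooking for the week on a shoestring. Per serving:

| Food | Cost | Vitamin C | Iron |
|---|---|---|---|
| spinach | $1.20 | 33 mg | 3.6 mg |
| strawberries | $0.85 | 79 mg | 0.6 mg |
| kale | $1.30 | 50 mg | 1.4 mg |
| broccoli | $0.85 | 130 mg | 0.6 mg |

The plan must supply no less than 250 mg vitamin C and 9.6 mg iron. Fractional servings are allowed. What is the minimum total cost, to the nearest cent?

A basic optimal solution has at most two foods positive. Try each food alone and each pair with both targets met exactly.
spinach only: max(250/33, 9.6/3.6) = 7.576 servings → $9.09.
strawberries only: max(250/79, 9.6/0.6) = 16 servings → $13.60.
kale only: max(250/50, 9.6/1.4) = 6.857 servings → $8.91.
broccoli only: max(250/130, 9.6/0.6) = 16 servings → $13.60.
spinach + strawberries with both tight: 2.299 servings and 2.204 servings → $4.63.
spinach + kale with both tight: 0.9716 servings and 4.359 servings → $6.83.
spinach + broccoli with both tight: 2.45 servings and 1.301 servings → $4.05.
strawberries + kale with both targets exact would need a negative amount; discard.
strawberries + broccoli: intersection lies outside the first quadrant.
kale + broccoli: intersection lies outside the first quadrant.
The minimum over all feasible corners is $4.05.

$4.05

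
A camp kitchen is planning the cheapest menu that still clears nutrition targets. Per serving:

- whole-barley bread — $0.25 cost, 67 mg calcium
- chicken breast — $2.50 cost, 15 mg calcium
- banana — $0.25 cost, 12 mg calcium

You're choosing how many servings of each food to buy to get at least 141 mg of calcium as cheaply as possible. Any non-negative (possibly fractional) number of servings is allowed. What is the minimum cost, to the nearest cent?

$0.53

Cost per mg of calcium: whole-barley bread $0.0037, banana $0.0208, chicken breast $0.1667.
With no serving limits, use only whole-barley bread: 141 mg / 67 mg = 2.104 servings × $0.25 = $0.53.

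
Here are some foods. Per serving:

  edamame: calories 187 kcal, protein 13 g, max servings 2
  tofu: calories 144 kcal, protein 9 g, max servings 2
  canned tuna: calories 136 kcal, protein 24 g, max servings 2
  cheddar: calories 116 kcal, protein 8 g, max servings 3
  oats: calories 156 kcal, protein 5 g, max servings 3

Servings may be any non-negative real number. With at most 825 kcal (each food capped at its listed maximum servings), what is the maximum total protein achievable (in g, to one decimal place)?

86.3 g

Protein per kcal: canned tuna 0.1765, edamame 0.06952, cheddar 0.06897, tofu 0.0625, oats 0.03205.
Take 2 servings of canned tuna: uses 272 kcal, +48.0 g protein (running total 48.0 g).
Take 2 servings of edamame: uses 374 kcal, +26.0 g protein (running total 74.0 g).
Take 1.543 servings of cheddar: uses 179 kcal, +12.3 g protein (running total 86.3 g).
Greedy by best ratio exhausts the calories allowance optimally: 86.3 g.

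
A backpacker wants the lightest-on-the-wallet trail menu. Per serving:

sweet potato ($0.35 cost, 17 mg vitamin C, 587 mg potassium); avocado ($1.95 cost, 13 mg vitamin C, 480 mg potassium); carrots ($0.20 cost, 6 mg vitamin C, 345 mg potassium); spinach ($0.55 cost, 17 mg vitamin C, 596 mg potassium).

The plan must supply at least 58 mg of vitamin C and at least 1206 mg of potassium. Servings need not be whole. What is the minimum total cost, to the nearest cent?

This is a tiny linear program; its minimum lies at a vertex of the feasible set. List the vertices and price them.
sweet potato only: max(58/17, 1206/587) = 3.412 servings → $1.19.
avocado only: max(58/13, 1206/480) = 4.462 servings → $8.70.
carrots only: max(58/6, 1206/345) = 9.667 servings → $1.93.
spinach only: max(58/17, 1206/596) = 3.412 servings → $1.88.
sweet potato + avocado: intersection lies outside the first quadrant.
sweet potato + carrots: the both-tight solution has a negative serving — not a feasible corner.
sweet potato + spinach: intersection lies outside the first quadrant.
avocado + carrots with both targets exact would need a negative amount; discard.
avocado + spinach: intersection lies outside the first quadrant.
carrots + spinach: intersection lies outside the first quadrant.
The minimum over all feasible corners is $1.19.

$1.19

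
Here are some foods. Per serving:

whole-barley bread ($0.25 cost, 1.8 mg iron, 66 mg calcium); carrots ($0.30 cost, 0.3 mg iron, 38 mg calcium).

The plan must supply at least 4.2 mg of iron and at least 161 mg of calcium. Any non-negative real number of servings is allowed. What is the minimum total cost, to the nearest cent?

$0.61

Check every corner: each single food scaled to meet both minima, and each pair solved so both constraints bind.
whole-barley bread only: max(4.2/1.8, 161/66) = 2.439 servings → $0.61.
carrots only: max(4.2/0.3, 161/38) = 14 servings → $4.20.
whole-barley bread + carrots with both tight: 2.29 servings and 0.2593 servings → $0.65.
The minimum over all feasible corners is $0.61.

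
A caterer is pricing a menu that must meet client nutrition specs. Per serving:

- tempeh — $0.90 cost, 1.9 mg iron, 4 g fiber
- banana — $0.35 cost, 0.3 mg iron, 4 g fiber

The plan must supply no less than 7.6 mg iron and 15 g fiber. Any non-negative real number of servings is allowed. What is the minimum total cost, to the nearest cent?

$3.60

Compare the cost at each extreme point of the feasible region.
tempeh only: max(7.6/1.9, 15/4) = 4 servings → $3.60.
banana only: max(7.6/0.3, 15/4) = 25.33 servings → $8.87.
tempeh + banana: intersection lies outside the first quadrant.
The minimum over all feasible corners is $3.60.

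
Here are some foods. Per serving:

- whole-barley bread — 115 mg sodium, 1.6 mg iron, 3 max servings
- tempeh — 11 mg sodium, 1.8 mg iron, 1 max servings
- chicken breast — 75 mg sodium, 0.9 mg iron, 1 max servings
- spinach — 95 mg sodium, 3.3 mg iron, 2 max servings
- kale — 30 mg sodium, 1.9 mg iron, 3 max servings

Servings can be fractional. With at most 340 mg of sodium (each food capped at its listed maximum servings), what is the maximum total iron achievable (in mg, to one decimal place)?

14.8 mg

Iron per mg sodium: tempeh 0.1636, kale 0.06333, spinach 0.03474, whole-barley bread 0.01391, chicken breast 0.012.
Take 1 serving of tempeh: uses 11 mg sodium, +1.8 mg iron (running total 1.8 mg).
Take 3 servings of kale: uses 90 mg sodium, +5.7 mg iron (running total 7.5 mg).
Take 2 servings of spinach: uses 190 mg sodium, +6.6 mg iron (running total 14.1 mg).
Take 0.4261 servings of whole-barley bread: uses 49 mg sodium, +0.7 mg iron (running total 14.8 mg).
Filling greedily by iron-per-mg sodium is optimal for one linear limit, giving 14.8 mg.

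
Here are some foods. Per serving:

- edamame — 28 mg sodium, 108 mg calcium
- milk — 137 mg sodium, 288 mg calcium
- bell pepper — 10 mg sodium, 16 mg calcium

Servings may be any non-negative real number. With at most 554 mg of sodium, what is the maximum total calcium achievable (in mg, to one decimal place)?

Calcium per mg sodium: edamame 3.857, milk 2.102, bell pepper 1.6.
With no serving limits, spend the whole sodium allowance on edamame: 554 mg / 28 mg × 108 mg = 2136.9 mg.

2136.9 mg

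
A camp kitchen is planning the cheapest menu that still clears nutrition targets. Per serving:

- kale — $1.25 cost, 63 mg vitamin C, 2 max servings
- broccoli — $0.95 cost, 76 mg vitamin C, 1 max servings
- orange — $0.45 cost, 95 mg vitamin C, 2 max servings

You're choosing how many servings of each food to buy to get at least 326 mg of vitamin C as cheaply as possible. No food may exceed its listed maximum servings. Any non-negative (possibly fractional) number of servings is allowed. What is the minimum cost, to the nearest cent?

Cost per mg of vitamin C: orange $0.0047, broccoli $0.0125, kale $0.0198.
Take 2 servings of orange: +190.0 mg vitamin C for $0.90 (total $0.90, still need 136.0 mg).
Take 1 serving of broccoli: +76.0 mg vitamin C for $0.95 (total $1.85, still need 60.0 mg).
Take 0.9524 servings of kale: +60.0 mg vitamin C for $1.19 (total $3.04, still need 0.0 mg).
Filling from the cheapest source first is optimal under one linear minimum: $3.04.

$3.04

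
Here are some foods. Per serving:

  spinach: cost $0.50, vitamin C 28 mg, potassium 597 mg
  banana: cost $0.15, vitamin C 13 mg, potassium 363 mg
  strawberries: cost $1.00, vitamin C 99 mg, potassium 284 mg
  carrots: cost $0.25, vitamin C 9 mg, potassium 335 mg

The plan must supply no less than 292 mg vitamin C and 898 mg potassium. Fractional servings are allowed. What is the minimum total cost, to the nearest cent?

$2.95

Compare the cost at each extreme point of the feasible region.
spinach only: max(292/28, 898/597) = 10.43 servings → $5.21.
banana only: max(292/13, 898/363) = 22.46 servings → $3.37.
strawberries only: max(292/99, 898/284) = 3.162 servings → $3.16.
carrots only: max(292/9, 898/335) = 32.44 servings → $8.11.
spinach + banana with both targets exact would need a negative amount; discard.
spinach + strawberries with both tight: 0.1168 servings and 2.916 servings → $2.97.
spinach + carrots with both targets exact would need a negative amount; discard.
banana + strawberries with both tight: 0.1853 servings and 2.925 servings → $2.95.
banana + carrots: intersection lies outside the first quadrant.
strawberries + carrots with both tight: 2.932 servings and 0.1952 servings → $2.98.
The minimum over all feasible corners is $2.95.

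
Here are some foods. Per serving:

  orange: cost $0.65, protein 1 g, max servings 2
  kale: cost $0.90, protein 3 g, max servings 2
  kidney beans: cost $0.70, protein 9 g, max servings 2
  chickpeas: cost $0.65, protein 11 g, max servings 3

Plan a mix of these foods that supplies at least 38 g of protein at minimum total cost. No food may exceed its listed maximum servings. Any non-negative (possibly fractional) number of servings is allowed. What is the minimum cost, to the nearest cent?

Cost per g of protein: chickpeas $0.0591, kidney beans $0.0778, kale $0.3000, orange $0.6500.
Take 3 servings of chickpeas: +33.0 g protein for $1.95 (total $1.95, still need 5.0 g).
Take 0.5556 servings of kidney beans: +5.0 g protein for $0.39 (total $2.34, still need 0.0 g).
Filling from the cheapest source first is optimal under one linear minimum: $2.34.

$2.34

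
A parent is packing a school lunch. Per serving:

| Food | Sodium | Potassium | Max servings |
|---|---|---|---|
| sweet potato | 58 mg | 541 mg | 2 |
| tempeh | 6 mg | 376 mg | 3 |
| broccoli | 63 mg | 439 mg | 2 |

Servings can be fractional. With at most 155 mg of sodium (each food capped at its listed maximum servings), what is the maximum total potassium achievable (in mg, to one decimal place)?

Potassium per mg sodium: tempeh 62.67, sweet potato 9.328, broccoli 6.968.
Take 3 servings of tempeh: uses 18 mg sodium, +1128.0 mg potassium (running total 1128.0 mg).
Take 2 servings of sweet potato: uses 116 mg sodium, +1082.0 mg potassium (running total 2210.0 mg).
Take 0.3333 servings of broccoli: uses 21 mg sodium, +146.3 mg potassium (running total 2356.3 mg).
Filling greedily by potassium-per-mg sodium is optimal for one linear limit, giving 2356.3 mg.

2356.3 mg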